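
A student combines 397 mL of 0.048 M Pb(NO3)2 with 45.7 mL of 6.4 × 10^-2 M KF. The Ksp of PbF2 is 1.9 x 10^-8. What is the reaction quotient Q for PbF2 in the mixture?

Q ≈ 1.9 x 10^-6

Total volume = 397 + 45.7 = 442.7 mL.
[Pb^2+] = 4.8 x 10^-2 × (397/442.7) = 4.30 × 10^-2 M
[F^-] = 6.4 × 10^-2 × (45.7/442.7) = 6.61 x 10^-3 M
PbF2(s) ⇌ Pb^2+(aq) + 2 F^-(aq), so Q = [Pb^2+][F^-]^2
Q = (4.30 × 10^-2)(6.61 × 10^-3)^2 = 1.9 × 10^-6
Q > Ksp, so PbF2 will precipitate.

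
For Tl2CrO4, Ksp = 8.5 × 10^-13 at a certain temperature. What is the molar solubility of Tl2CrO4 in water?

Tl2CrO4(s) ⇌ 2 Tl^+(aq) + CrO4^2-(aq)
Ksp = [Tl^+]^2[CrO4^2-]
For each mole of Tl2CrO4 that dissolves: [Tl^+] = 2s, [CrO4^2-] = s.
Substituting: Ksp = (2s)^2s = 4s^3
Solving, s = (8.5 × 10^-13/4)^(1/3) = 6.0 × 10^-5 M

6.0e-5 M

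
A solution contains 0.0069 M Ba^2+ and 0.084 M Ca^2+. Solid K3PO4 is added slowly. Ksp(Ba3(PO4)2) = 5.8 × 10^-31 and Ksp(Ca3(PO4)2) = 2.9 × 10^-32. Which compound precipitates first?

Ca3(PO4)2

Each salt begins to precipitate when Q = Ksp, i.e. when [PO4^3-] reaches its threshold.
For Ba3(PO4)2: 5.8 × 10^-31 = (0.0069)^3 × [PO4^3-]^2  ⇒  [PO4^3-] = 1.3 x 10^-12 M.
For Ca3(PO4)2: 2.9 × 10^-32 = (0.084)^3 × [PO4^3-]^2  ⇒  [PO4^3-] = 7.0 × 10^-15 M.
The salt with the lower threshold [PO4^3-] precipitates first: Ca3(PO4)2.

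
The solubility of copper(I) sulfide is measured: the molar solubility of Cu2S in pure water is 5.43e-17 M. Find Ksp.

Cu2S(s) <=> 2 Cu^+(aq) + S^2-(aq)
With molar solubility s: [Cu^+] = 2s, [S^2-] = s.
Ksp = [Cu^+]^2[S^2-]
Ksp = (2s)^2s = 4s^3
With s = 5.43 × 10^-17: Ksp = 6.40 x 10^-49

6.40 x 10^-49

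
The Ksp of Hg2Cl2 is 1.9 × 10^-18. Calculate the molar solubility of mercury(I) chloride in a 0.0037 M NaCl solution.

Hg2Cl2(s) <=> Hg2^2+ + 2 Cl^-
Ksp = [Hg2^2+][Cl^-]^2
Let s be the molar solubility in this solution. [Hg2^2+] = s, [Cl^-] = 0.0037 + 2s ≈ 0.0037 (Ksp is small, so little additional dissolves).
Ksp ≈ s × (0.0037)^2
s = 1.4 × 10^-13 M
Check: 2s = 2.8 x 10^-13 ≪ 0.0037, so the approximation is valid.

s = 1.4 × 10^-13 M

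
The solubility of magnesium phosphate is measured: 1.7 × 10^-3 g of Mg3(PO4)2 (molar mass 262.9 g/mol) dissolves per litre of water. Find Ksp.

Molar solubility s = (1.7 × 10^-3 g/L) / (262.9 g/mol) = 6.47 × 10^-6 M.
Mg3(PO4)2(s) ⇌ 3 Mg^2+ + 2 PO4^3-
With molar solubility s: [Mg^2+] = 3s, [PO4^3-] = 2s.
Ksp = [Mg^2+]^3[PO4^3-]^2
Ksp = (3s)^3(2s)^2 = 108s^5
Ksp = 108 × (6.47 × 10^-6)^5 = 1.2 x 10^-24

Ksp = 1.2 x 10^-24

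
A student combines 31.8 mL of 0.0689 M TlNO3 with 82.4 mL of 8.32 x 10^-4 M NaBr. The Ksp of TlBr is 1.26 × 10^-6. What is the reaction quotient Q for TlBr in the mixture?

Total volume = 31.8 + 82.4 = 114.2 mL.
[Tl^+] = 6.89 × 10^-2 × (31.8/114.2) = 1.919 x 10^-2 M
[Br^-] = 8.32 × 10^-4 × (82.4/114.2) = 6.003 x 10^-4 M
TlBr(s) ⇌ Tl^+ + Br^-, so Q = [Tl^+][Br^-]
Q = (1.919 x 10^-2)(6.003 × 10^-4) = 1.15 × 10^-5
Q > Ksp, so TlBr will precipitate.

Q = 1.15 x 10^-5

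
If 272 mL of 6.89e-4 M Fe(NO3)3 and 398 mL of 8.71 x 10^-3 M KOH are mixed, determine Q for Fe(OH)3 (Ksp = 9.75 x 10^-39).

Q ≈ 3.87 × 10^-11

Total volume = 272 + 398 = 670 mL.
[Fe^3+] = 6.89 × 10^-4 × (272/670) = 2.797 × 10^-4 M
[OH^-] = 8.71 x 10^-3 × (398/670) = 5.174 × 10^-3 M
Fe(OH)3(s) ⇌ Fe^3+ + 3 OH^-, so Q = [Fe^3+][OH^-]^3
Q = (2.797 × 10^-4)(5.174 x 10^-3)^3 = 3.87 × 10^-11
Q > Ksp, so Fe(OH)3 will precipitate.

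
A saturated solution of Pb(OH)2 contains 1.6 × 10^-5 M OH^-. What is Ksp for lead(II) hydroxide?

Ksp ≈ 2.0 × 10^-15

Pb(OH)2(s) ⇌ Pb^2+(aq) + 2 OH^-(aq)
Stoichiometry gives [Pb^2+] = (1/2)[OH^-] = 8.00 × 10^-6 M.
Ksp = [Pb^2+][OH^-]^2
Ksp = 8.00 x 10^-6 × (1.6 x 10^-5)^2 = 2.0 x 10^-15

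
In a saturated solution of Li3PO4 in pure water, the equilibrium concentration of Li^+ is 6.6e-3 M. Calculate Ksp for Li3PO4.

Li3PO4(s) ⇌ 3 Li^+(aq) + PO4^3-(aq)
Stoichiometry gives [PO4^3-] = (1/3)[Li^+] = 2.20 × 10^-3 M.
Ksp = [Li^+]^3[PO4^3-]
Ksp = (6.6 × 10^-3)^3 × 2.20 × 10^-3 = 6.3 x 10^-10

Ksp ≈ 6.3 x 10^-10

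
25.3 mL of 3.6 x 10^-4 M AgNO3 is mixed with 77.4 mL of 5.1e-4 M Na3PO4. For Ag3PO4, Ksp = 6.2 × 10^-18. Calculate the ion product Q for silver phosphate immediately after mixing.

Q ≈ 2.7 x 10^-16

Total volume = 25.3 + 77.4 = 102.7 mL.
[Ag^+] = 3.6 × 10^-4 × (25.3/102.7) = 8.87 × 10^-5 M
[PO4^3-] = 5.1 × 10^-4 × (77.4/102.7) = 3.84 x 10^-4 M
Ag3PO4(s) ⇌ 3 Ag^+ + PO4^3-, so Q = [Ag^+]^3[PO4^3-]
Q = (8.87 × 10^-5)^3(3.84 × 10^-4) = 2.7 × 10^-16
Q > Ksp, so Ag3PO4 will precipitate.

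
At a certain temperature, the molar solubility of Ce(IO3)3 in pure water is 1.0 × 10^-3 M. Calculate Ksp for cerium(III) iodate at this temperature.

Ce(IO3)3(s) <=> Ce^3+ + 3 IO3^-
For each mole of Ce(IO3)3 that dissolves: [Ce^3+] = s, [IO3^-] = 3s.
Ksp = [Ce^3+][IO3^-]^3
So Ksp = s × (3s)^3 = 27s^4
With s = 1.0 x 10^-3: Ksp = 2.7 × 10^-11

Ksp = 2.7e-11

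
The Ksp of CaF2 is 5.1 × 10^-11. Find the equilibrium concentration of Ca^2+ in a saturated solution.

CaF2(s) ⇌ Ca^2+ + 2 F^-
Ksp = [Ca^2+][F^-]^2
If s mol/L of CaF2 dissolves, [Ca^2+] = s and [F^-] = 2s.
Ksp = s(2s)^2 = 4s^3
s^3 = 5.1 × 10^-11 / 4, so s = 2.34 x 10^-4 M
[Ca^2+] = s = 2.3 × 10^-4 M

[Ca^2+] = 2.3 × 10^-4 M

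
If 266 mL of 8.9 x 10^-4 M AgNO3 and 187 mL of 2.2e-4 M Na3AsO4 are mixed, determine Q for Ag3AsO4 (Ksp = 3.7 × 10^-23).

Total volume = 266 + 187 = 453 mL.
[Ag^+] = 8.9 × 10^-4 × (266/453) = 5.23 × 10^-4 M
[AsO4^3-] = 2.2 x 10^-4 × (187/453) = 9.08 × 10^-5 M
Ag3AsO4(s) ⇌ 3 Ag^+(aq) + AsO4^3-(aq), so Q = [Ag^+]^3[AsO4^3-]
Q = (5.23 × 10^-4)^3(9.08 × 10^-5) = 1.3 × 10^-14
Q > Ksp, so Ag3AsO4 will precipitate.

Q ≈ 1.3 × 10^-14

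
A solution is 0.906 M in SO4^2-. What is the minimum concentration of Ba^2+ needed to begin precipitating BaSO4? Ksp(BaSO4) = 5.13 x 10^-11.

[Ba^2+] = 5.66 × 10^-11 M

BaSO4(s) ⇌ Ba^2+(aq) + SO4^2-(aq)
Ksp = [Ba^2+][SO4^2-]
Precipitation begins when Q = Ksp. With [SO4^2-] = 0.906 M:
5.13 x 10^-11 = (0.906) × [Ba^2+]
[Ba^2+] = (5.13 x 10^-11 / 9.06 × 10^-1) = 5.66 x 10^-11 M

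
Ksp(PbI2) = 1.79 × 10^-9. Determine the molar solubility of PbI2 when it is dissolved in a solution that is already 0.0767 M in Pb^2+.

s = 7.64 × 10^-5 M

PbI2(s) ⇌ Pb^2+(aq) + 2 I^-(aq)
Ksp = [Pb^2+][I^-]^2
Let s be the molar solubility in this solution. [Pb^2+] = 0.0767 + s ≈ 0.0767, [I^-] = 2s (since the Pb^2+ already present dominates).
Ksp ≈ 0.0767 × (2s)^2
s = 7.64 x 10^-5 M
Check: s = 7.6 x 10^-5 ≪ 0.0767, so the approximation is valid.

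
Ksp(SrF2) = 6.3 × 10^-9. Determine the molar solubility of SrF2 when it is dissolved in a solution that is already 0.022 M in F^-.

SrF2(s) ⇌ Sr^2+(aq) + 2 F^-(aq)
Ksp = [Sr^2+][F^-]^2
If s mol/L dissolves here, [Sr^2+] = s, [F^-] = 0.022 + 2s ≈ 0.022 (common-ion effect: F^- is already 0.022 M).
Ksp ≈ s × (0.022)^2
s = 1.3 x 10^-5 M
Check: 2s = 2.6 x 10^-5 ≪ 0.022, so the approximation is valid.

s = 1.3 x 10^-5 M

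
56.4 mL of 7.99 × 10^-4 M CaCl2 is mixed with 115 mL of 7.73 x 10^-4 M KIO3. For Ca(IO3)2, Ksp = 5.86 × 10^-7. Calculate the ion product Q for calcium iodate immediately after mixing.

7.07 × 10^-11

Total volume = 56.4 + 115 = 171.4 mL.
[Ca^2+] = 7.99 x 10^-4 × (56.4/171.4) = 2.629 x 10^-4 M
[IO3^-] = 7.73 × 10^-4 × (115/171.4) = 5.186 × 10^-4 M
Ca(IO3)2(s) ⇌ Ca^2+ + 2 IO3^-, so Q = [Ca^2+][IO3^-]^2
Q = (2.629 × 10^-4)(5.186 x 10^-4)^2 = 7.07 × 10^-11
Q < Ksp, so no precipitate of Ca(IO3)2 forms.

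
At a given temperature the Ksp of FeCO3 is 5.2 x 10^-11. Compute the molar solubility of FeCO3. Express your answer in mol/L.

FeCO3(s) ⇌ Fe^2+ + CO3^2-
Ksp = [Fe^2+][CO3^2-]
Let s = molar solubility. Then [Fe^2+] = s and [CO3^2-] = s.
Ksp = s^2
s = (5.2 x 10^-11)^(1/2) = 7.2 x 10^-6 M

s ≈ 7.2e-6 M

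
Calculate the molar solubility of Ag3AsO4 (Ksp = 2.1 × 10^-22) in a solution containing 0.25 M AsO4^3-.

Ag3AsO4(s) <=> 3 Ag^+(aq) + AsO4^3-(aq)
Ksp = [Ag^+]^3[AsO4^3-]
If s mol/L dissolves here, [Ag^+] = 3s, [AsO4^3-] = 0.25 + s ≈ 0.25 (Ksp is small, so little additional dissolves).
Ksp ≈ (3s)^3 × 0.25
s = 3.1 × 10^-8 M
Check: s = 3.1 × 10^-8 ≪ 0.25, so the approximation is valid.

3.1e-8 M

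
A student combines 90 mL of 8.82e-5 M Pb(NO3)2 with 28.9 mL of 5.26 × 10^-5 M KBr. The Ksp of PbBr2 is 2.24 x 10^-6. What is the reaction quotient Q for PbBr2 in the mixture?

Total volume = 90 + 28.9 = 118.9 mL.
[Pb^2+] = 8.82 × 10^-5 × (90/118.9) = 6.676 x 10^-5 M
[Br^-] = 5.26 x 10^-5 × (28.9/118.9) = 1.279 × 10^-5 M
PbBr2(s) <=> Pb^2+ + 2 Br^-, so Q = [Pb^2+][Br^-]^2
Q = (6.676 x 10^-5)(1.279 x 10^-5)^2 = 1.09 × 10^-14
Q < Ksp, so no precipitate of PbBr2 forms.

Q ≈ 1.09e-14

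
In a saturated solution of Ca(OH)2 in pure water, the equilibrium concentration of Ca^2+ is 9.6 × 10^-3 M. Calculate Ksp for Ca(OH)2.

Ksp ≈ 3.5 × 10^-6

Ca(OH)2(s) ⇌ Ca^2+(aq) + 2 OH^-(aq)
Stoichiometry gives [OH^-] = (2/1)[Ca^2+] = 1.92 x 10^-2 M.
Ksp = [Ca^2+][OH^-]^2
Ksp = 9.6 × 10^-3 × (1.92 x 10^-2)^2 = 3.5 x 10^-6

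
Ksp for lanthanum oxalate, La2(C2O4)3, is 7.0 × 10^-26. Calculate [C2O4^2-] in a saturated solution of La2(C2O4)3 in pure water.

La2(C2O4)3(s) ⇌ 2 La^3+ + 3 C2O4^2-
Ksp = [La^3+]^2[C2O4^2-]^3
If s mol/L of La2(C2O4)3 dissolves, [La^3+] = 2s and [C2O4^2-] = 3s.
So Ksp = (2s)^2 × (3s)^3 = 108s^5
s^5 = 7.0 × 10^-26 / 108, so s = 3.65 × 10^-6 M
[C2O4^2-] = 3s = 1.1 × 10^-5 M

[C2O4^2-] ≈ 1.1e-5 M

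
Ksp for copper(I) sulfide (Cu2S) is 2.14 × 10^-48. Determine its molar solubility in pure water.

Cu2S(s) <=> 2 Cu^+(aq) + S^2-(aq)
Ksp = [Cu^+]^2[S^2-]
Let s = molar solubility. Then [Cu^+] = 2s and [S^2-] = s.
Substituting: Ksp = (2s)^2s = 4s^3
Solving, s = (2.14 × 10^-48/4)^(1/3) = 8.12 × 10^-17 M

8.12 × 10^-17 M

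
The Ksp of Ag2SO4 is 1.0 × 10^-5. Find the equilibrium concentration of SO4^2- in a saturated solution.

Ag2SO4(s) ⇌ 2 Ag^+(aq) + SO4^2-(aq)
Ksp = [Ag^+]^2[SO4^2-]
Let s = molar solubility. Then [Ag^+] = 2s and [SO4^2-] = s.
Ksp = (2s)^2s = 4s^3
Solving, s = (1.0 × 10^-5/4)^(1/3) = 1.36 × 10^-2 M
[SO4^2-] = s = 1.4 × 10^-2 M

0.014 M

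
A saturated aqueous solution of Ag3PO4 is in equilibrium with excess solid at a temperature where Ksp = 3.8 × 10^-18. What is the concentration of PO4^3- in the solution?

Ag3PO4(s) <=> 3 Ag^+ + PO4^3-
Ksp = [Ag^+]^3[PO4^3-]
With molar solubility s: [Ag^+] = 3s, [PO4^3-] = s.
So Ksp = (3s)^3 × s = 27s^4
s = (3.8 × 10^-18 / 27)^(1/4) = 1.94 x 10^-5 M
[PO4^3-] = s = 1.9 x 10^-5 M

[PO4^3-] = 1.9 × 10^-5 M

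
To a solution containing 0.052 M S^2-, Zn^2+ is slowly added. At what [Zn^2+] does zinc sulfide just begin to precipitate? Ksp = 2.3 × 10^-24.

[Zn^2+] = 4.4e-23 M

ZnS(s) <=> Zn^2+(aq) + S^2-(aq)
Ksp = [Zn^2+][S^2-]
Precipitation begins when Q = Ksp. With [S^2-] = 0.052 M:
2.3 × 10^-24 = (0.052) × [Zn^2+]
[Zn^2+] = (2.3 × 10^-24 / 5.2 × 10^-2) = 4.4 × 10^-23 M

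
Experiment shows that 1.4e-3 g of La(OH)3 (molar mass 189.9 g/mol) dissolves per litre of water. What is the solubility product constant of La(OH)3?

8.0 × 10^-20

Molar solubility s = (1.4 x 10^-3 g/L) / (189.9 g/mol) = 7.37 x 10^-6 M.
La(OH)3(s) ⇌ La^3+ + 3 OH^-
Let s = molar solubility. Then [La^3+] = s and [OH^-] = 3s.
Ksp = [La^3+][OH^-]^3
Substituting: Ksp = s(3s)^3 = 27s^4
With s = 7.37 × 10^-6: Ksp = 8.0 × 10^-20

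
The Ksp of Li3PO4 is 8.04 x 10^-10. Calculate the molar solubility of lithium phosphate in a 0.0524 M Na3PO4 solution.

8.28 × 10^-4 M

Li3PO4(s) ⇌ 3 Li^+ + PO4^3-
Ksp = [Li^+]^3[PO4^3-]
If s mol/L dissolves here, [Li^+] = 3s, [PO4^3-] = 0.0524 + s ≈ 0.0524 (since PO4^3- from Na3PO4 dominates).
Ksp ≈ (3s)^3 × 0.0524
s = 8.28 x 10^-4 M
Check: s = 8.3 × 10^-4 ≪ 0.0524, so the approximation is valid.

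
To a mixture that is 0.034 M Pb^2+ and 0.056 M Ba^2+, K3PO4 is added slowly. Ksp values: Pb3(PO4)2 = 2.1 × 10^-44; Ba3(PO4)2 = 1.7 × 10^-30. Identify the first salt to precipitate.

Pb3(PO4)2

Each salt begins to precipitate when Q = Ksp, i.e. when [PO4^3-] reaches its threshold.
For Pb3(PO4)2: 2.1 × 10^-44 = (0.034)^3 × [PO4^3-]^2  ⇒  [PO4^3-] = 2.3 × 10^-20 M.
For Ba3(PO4)2: 1.7 × 10^-30 = (0.056)^3 × [PO4^3-]^2  ⇒  [PO4^3-] = 9.8 x 10^-14 M.
The salt with the lower threshold [PO4^3-] precipitates first: Pb3(PO4)2.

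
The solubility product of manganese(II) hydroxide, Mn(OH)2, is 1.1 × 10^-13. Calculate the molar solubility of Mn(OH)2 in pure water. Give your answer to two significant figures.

Mn(OH)2(s) ⇌ Mn^2+(aq) + 2 OH^-(aq)
Ksp = [Mn^2+][OH^-]^2
For each mole of Mn(OH)2 that dissolves: [Mn^2+] = s, [OH^-] = 2s.
So Ksp = s × (2s)^2 = 4s^3
s^3 = 1.1 × 10^-13 / 4, so s = 3.0 × 10^-5 M

3.0e-5 M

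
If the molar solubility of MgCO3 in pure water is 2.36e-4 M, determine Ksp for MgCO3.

Ksp ≈ 5.57 x 10^-8

MgCO3(s) ⇌ Mg^2+(aq) + CO3^2-(aq)
For each mole of MgCO3 that dissolves: [Mg^2+] = s, [CO3^2-] = s.
Ksp = [Mg^2+][CO3^2-]
Ksp = (s)(s) = s^2
With s = 2.36 x 10^-4: Ksp = 5.57 x 10^-8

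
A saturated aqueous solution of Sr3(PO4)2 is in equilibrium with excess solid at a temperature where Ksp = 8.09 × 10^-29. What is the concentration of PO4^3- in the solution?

Sr3(PO4)2(s) <=> 3 Sr^2+(aq) + 2 PO4^3-(aq)
Ksp = [Sr^2+]^3[PO4^3-]^2
If s mol/L of Sr3(PO4)2 dissolves, [Sr^2+] = 3s and [PO4^3-] = 2s.
Substituting: Ksp = (3s)^3(2s)^2 = 108s^5
s = (8.09 × 10^-29 / 108)^(1/5) = 9.439 × 10^-7 M
[PO4^3-] = 2s = 1.89 x 10^-6 M

1.89 × 10^-6 M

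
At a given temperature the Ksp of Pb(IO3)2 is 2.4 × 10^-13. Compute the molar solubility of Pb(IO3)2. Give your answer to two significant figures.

s = 3.9 × 10^-5 M

Pb(IO3)2(s) ⇌ Pb^2+(aq) + 2 IO3^-(aq)
Ksp = [Pb^2+][IO3^-]^2
With molar solubility s: [Pb^2+] = s, [IO3^-] = 2s.
So Ksp = s × (2s)^2 = 4s^3
s = (2.4 × 10^-13 / 4)^(1/3) = 3.9 x 10^-5 M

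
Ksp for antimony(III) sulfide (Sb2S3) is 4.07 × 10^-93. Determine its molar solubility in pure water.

Sb2S3(s) <=> 2 Sb^3+ + 3 S^2-
Ksp = [Sb^3+]^2[S^2-]^3
With molar solubility s: [Sb^3+] = 2s, [S^2-] = 3s.
Ksp = (2s)^2(3s)^3 = 108s^5
s^5 = 4.07 × 10^-93 / 108, so s = 1.30 x 10^-19 M

1.30e-19 M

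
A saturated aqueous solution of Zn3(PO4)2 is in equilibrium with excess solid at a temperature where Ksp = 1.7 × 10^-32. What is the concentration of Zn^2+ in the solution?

Zn3(PO4)2(s) ⇌ 3 Zn^2+ + 2 PO4^3-
Ksp = [Zn^2+]^3[PO4^3-]^2
If s mol/L of Zn3(PO4)2 dissolves, [Zn^2+] = 3s and [PO4^3-] = 2s.
Ksp = (3s)^3(2s)^2 = 108s^5
Solving, s = (1.7 × 10^-32/108)^(1/5) = 1.74 × 10^-7 M
[Zn^2+] = 3s = 5.2 × 10^-7 M

5.2e-7 M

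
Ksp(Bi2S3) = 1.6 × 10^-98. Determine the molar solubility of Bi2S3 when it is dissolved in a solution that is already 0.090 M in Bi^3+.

s ≈ 4.2e-33 M

Bi2S3(s) ⇌ 2 Bi^3+(aq) + 3 S^2-(aq)
Ksp = [Bi^3+]^2[S^2-]^3
Let s = moles of Bi2S3 that dissolve per litre. [Bi^3+] = 0.090 + 2s ≈ 0.090, [S^2-] = 3s (common-ion effect: Bi^3+ is already 0.090 M).
Ksp ≈ (0.090)^2 × (3s)^3
s = 4.2 x 10^-33 M
Check: 2s = 8.4 × 10^-33 ≪ 0.090, so the approximation is valid.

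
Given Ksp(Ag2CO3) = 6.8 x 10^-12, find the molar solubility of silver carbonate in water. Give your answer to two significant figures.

Ag2CO3(s) ⇌ 2 Ag^+ + CO3^2-
Ksp = [Ag^+]^2[CO3^2-]
Let s = molar solubility. Then [Ag^+] = 2s and [CO3^2-] = s.
Ksp = (2s)^2s = 4s^3
s^3 = 6.8 x 10^-12 / 4, so s = 1.2 × 10^-4 M

1.2 × 10^-4 M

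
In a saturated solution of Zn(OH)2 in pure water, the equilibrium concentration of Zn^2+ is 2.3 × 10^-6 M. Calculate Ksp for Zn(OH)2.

Ksp = 4.9e-17

Zn(OH)2(s) ⇌ Zn^2+ + 2 OH^-
Stoichiometry gives [OH^-] = (2/1)[Zn^2+] = 4.60 × 10^-6 M.
Ksp = [Zn^2+][OH^-]^2
Ksp = 2.3 × 10^-6 × (4.60 × 10^-6)^2 = 4.9 × 10^-17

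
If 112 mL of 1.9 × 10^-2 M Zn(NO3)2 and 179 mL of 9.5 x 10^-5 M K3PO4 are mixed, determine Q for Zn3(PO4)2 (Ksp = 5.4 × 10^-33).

Total volume = 112 + 179 = 291 mL.
[Zn^2+] = 1.9 x 10^-2 × (112/291) = 7.31 x 10^-3 M
[PO4^3-] = 9.5 × 10^-5 × (179/291) = 5.84 × 10^-5 M
Zn3(PO4)2(s) ⇌ 3 Zn^2+(aq) + 2 PO4^3-(aq), so Q = [Zn^2+]^3[PO4^3-]^2
Q = (7.31 x 10^-3)^3(5.84 × 10^-5)^2 = 1.3 × 10^-15
Q > Ksp, so Zn3(PO4)2 will precipitate.

Q = 1.3 × 10^-15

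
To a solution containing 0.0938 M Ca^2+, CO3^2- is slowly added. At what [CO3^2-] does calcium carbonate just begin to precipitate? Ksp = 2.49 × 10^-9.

CaCO3(s) <=> Ca^2+(aq) + CO3^2-(aq)
Ksp = [Ca^2+][CO3^2-]
Precipitation begins when Q = Ksp. With [Ca^2+] = 0.0938 M:
2.49 × 10^-9 = (0.0938) × [CO3^2-]
[CO3^2-] = (2.49 × 10^-9 / 9.38 × 10^-2) = 2.65 × 10^-8 M

[CO3^2-] = 2.65e-8 M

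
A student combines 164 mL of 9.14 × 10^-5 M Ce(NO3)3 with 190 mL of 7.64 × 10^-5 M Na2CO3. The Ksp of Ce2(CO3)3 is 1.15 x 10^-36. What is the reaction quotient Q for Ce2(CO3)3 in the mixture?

Q ≈ 1.24e-22

Total volume = 164 + 190 = 354 mL.
[Ce^3+] = 9.14 × 10^-5 × (164/354) = 4.234 x 10^-5 M
[CO3^2-] = 7.64 × 10^-5 × (190/354) = 4.101 × 10^-5 M
Ce2(CO3)3(s) ⇌ 2 Ce^3+(aq) + 3 CO3^2-(aq), so Q = [Ce^3+]^2[CO3^2-]^3
Q = (4.234 x 10^-5)^2(4.101 x 10^-5)^3 = 1.24 × 10^-22
Q > Ksp, so Ce2(CO3)3 will precipitate.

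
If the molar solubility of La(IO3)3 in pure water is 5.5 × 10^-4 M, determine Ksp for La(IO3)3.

La(IO3)3(s) ⇌ La^3+(aq) + 3 IO3^-(aq)
Let s = molar solubility. Then [La^3+] = s and [IO3^-] = 3s.
Ksp = [La^3+][IO3^-]^3
Ksp = s(3s)^3 = 27s^4
Ksp = 27 × (5.5 x 10^-4)^4 = 2.5 × 10^-12

Ksp ≈ 2.5 × 10^-12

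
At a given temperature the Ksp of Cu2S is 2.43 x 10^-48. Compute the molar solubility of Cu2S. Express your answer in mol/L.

8.47e-17 M

Cu2S(s) ⇌ 2 Cu^+ + S^2-
Ksp = [Cu^+]^2[S^2-]
With molar solubility s: [Cu^+] = 2s, [S^2-] = s.
So Ksp = (2s)^2 × s = 4s^3
s = (2.43 x 10^-48 / 4)^(1/3) = 8.47 × 10^-17 M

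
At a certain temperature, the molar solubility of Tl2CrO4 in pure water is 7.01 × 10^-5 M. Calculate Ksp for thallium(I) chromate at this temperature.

Tl2CrO4(s) <=> 2 Tl^+(aq) + CrO4^2-(aq)
With molar solubility s: [Tl^+] = 2s, [CrO4^2-] = s.
Ksp = [Tl^+]^2[CrO4^2-]
Substituting: Ksp = (2s)^2s = 4s^3
With s = 7.01 x 10^-5: Ksp = 1.38 × 10^-12

1.38 × 10^-12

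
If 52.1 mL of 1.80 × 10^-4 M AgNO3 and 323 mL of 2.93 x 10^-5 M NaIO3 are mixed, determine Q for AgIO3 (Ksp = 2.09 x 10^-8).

Total volume = 52.1 + 323 = 375.1 mL.
[Ag^+] = 1.80 x 10^-4 × (52.1/375.1) = 2.500 x 10^-5 M
[IO3^-] = 2.93 × 10^-5 × (323/375.1) = 2.523 × 10^-5 M
AgIO3(s) ⇌ Ag^+(aq) + IO3^-(aq), so Q = [Ag^+][IO3^-]
Q = (2.500 × 10^-5)(2.523 × 10^-5) = 6.31 × 10^-10
Q < Ksp, so no precipitate of AgIO3 forms.

Q ≈ 6.31 × 10^-10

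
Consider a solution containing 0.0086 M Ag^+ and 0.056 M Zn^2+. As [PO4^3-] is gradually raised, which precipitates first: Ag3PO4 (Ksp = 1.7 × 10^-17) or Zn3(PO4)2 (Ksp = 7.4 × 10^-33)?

Each salt begins to precipitate when Q = Ksp, i.e. when [PO4^3-] reaches its threshold.
For Ag3PO4: 1.7 × 10^-17 = (0.0086)^3 × [PO4^3-]  ⇒  [PO4^3-] = 2.7 × 10^-11 M.
For Zn3(PO4)2: 7.4 × 10^-33 = (0.056)^3 × [PO4^3-]^2  ⇒  [PO4^3-] = 6.5 x 10^-15 M.
The salt with the lower threshold [PO4^3-] precipitates first: Zn3(PO4)2.

Zn3(PO4)2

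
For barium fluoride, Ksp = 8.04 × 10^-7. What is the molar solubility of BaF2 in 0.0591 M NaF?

BaF2(s) ⇌ Ba^2+(aq) + 2 F^-(aq)
Ksp = [Ba^2+][F^-]^2
Let s = moles of BaF2 that dissolve per litre. [Ba^2+] = s, [F^-] = 0.0591 + 2s ≈ 0.0591 (common-ion effect: F^- is already 0.0591 M).
Ksp ≈ s × (0.0591)^2
s = 2.30 × 10^-4 M
Check: 2s = 4.6 × 10^-4 ≪ 0.0591, so the approximation is valid.

s = 2.30 x 10^-4 M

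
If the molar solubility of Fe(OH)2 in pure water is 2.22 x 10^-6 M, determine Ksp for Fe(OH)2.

Fe(OH)2(s) ⇌ Fe^2+(aq) + 2 OH^-(aq)
If s mol/L of Fe(OH)2 dissolves, [Fe^2+] = s and [OH^-] = 2s.
Ksp = [Fe^2+][OH^-]^2
So Ksp = s × (2s)^2 = 4s^3
Ksp = 4 × (2.22 × 10^-6)^3 = 4.38 × 10^-17

4.38e-17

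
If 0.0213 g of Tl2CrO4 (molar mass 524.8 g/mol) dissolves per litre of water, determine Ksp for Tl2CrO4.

Molar solubility s = (2.13 × 10^-2 g/L) / (524.8 g/mol) = 4.059 x 10^-5 M.
Tl2CrO4(s) ⇌ 2 Tl^+ + CrO4^2-
If s mol/L of Tl2CrO4 dissolves, [Tl^+] = 2s and [CrO4^2-] = s.
Ksp = [Tl^+]^2[CrO4^2-]
Ksp = (2s)^2s = 4s^3
With s = 4.059 × 10^-5: Ksp = 2.67 × 10^-13

2.67e-13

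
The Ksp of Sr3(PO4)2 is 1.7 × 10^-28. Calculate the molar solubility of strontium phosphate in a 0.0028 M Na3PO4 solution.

9.3 x 10^-9 M

Sr3(PO4)2(s) ⇌ 3 Sr^2+(aq) + 2 PO4^3-(aq)
Ksp = [Sr^2+]^3[PO4^3-]^2
Let s = moles of Sr3(PO4)2 that dissolve per litre. [Sr^2+] = 3s, [PO4^3-] = 0.0028 + 2s ≈ 0.0028 (common-ion effect: PO4^3- is already 0.0028 M).
Ksp ≈ (3s)^3 × (0.0028)^2
s = 9.3 × 10^-9 M
Check: 2s = 1.9 x 10^-8 ≪ 0.0028, so the approximation is valid.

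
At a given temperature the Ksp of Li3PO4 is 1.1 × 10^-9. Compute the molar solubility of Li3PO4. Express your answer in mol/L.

s ≈ 2.5 × 10^-3 M

Li3PO4(s) <=> 3 Li^+(aq) + PO4^3-(aq)
Ksp = [Li^+]^3[PO4^3-]
If s mol/L of Li3PO4 dissolves, [Li^+] = 3s and [PO4^3-] = s.
Substituting: Ksp = (3s)^3s = 27s^4
Solving, s = (1.1 × 10^-9/27)^(1/4) = 2.5 x 10^-3 M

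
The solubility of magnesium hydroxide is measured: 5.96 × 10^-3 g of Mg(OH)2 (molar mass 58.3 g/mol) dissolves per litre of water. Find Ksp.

Ksp ≈ 4.27 × 10^-12

Molar solubility s = (5.96 x 10^-3 g/L) / (58.3 g/mol) = 1.022 × 10^-4 M.
Mg(OH)2(s) ⇌ Mg^2+(aq) + 2 OH^-(aq)
For each mole of Mg(OH)2 that dissolves: [Mg^2+] = s, [OH^-] = 2s.
Ksp = [Mg^2+][OH^-]^2
Ksp = s(2s)^2 = 4s^3
Ksp = 4 × (1.022 × 10^-4)^3 = 4.27 × 10^-12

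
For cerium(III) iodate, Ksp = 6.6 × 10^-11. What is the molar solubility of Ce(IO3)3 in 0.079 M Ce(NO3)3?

s ≈ 3.1e-4 M

Ce(IO3)3(s) <=> Ce^3+ + 3 IO3^-
Ksp = [Ce^3+][IO3^-]^3
Let s be the molar solubility in this solution. [Ce^3+] = 0.079 + s ≈ 0.079, [IO3^-] = 3s (Ksp is small, so little additional dissolves).
Ksp ≈ 0.079 × (3s)^3
s = 3.1 × 10^-4 M
Check: s = 3.1 × 10^-4 ≪ 0.079, so the approximation is valid.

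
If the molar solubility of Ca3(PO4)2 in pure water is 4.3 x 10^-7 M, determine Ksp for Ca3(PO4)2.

Ksp = 1.6e-30

Ca3(PO4)2(s) <=> 3 Ca^2+ + 2 PO4^3-
If s mol/L of Ca3(PO4)2 dissolves, [Ca^2+] = 3s and [PO4^3-] = 2s.
Ksp = [Ca^2+]^3[PO4^3-]^2
Substituting: Ksp = (3s)^3(2s)^2 = 108s^5
With s = 4.3 × 10^-7: Ksp = 1.6 x 10^-30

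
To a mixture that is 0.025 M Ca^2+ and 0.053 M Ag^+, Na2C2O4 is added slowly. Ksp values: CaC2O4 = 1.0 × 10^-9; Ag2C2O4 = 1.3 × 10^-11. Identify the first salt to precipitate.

Each salt begins to precipitate when Q = Ksp, i.e. when [C2O4^2-] reaches its threshold.
For CaC2O4: 1.0 × 10^-9 = 0.025 × [C2O4^2-]  ⇒  [C2O4^2-] = 4.0 x 10^-8 M.
For Ag2C2O4: 1.3 × 10^-11 = (0.053)^2 × [C2O4^2-]  ⇒  [C2O4^2-] = 4.6 × 10^-9 M.
The salt with the lower threshold [C2O4^2-] precipitates first: Ag2C2O4.

Ag2C2O4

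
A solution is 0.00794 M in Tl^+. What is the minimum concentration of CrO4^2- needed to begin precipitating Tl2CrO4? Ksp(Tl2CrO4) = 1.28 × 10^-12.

[CrO4^2-] ≈ 2.03e-8 M

Tl2CrO4(s) ⇌ 2 Tl^+(aq) + CrO4^2-(aq)
Ksp = [Tl^+]^2[CrO4^2-]
Precipitation begins when Q = Ksp. With [Tl^+] = 0.00794 M:
1.28 × 10^-12 = (0.00794)^2 × [CrO4^2-]
[CrO4^2-] = (1.28 × 10^-12 / 6.304 × 10^-5) = 2.03 x 10^-8 M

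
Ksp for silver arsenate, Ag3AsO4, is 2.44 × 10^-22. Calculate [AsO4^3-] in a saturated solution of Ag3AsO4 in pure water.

1.73 x 10^-6 M

Ag3AsO4(s) <=> 3 Ag^+(aq) + AsO4^3-(aq)
Ksp = [Ag^+]^3[AsO4^3-]
If s mol/L of Ag3AsO4 dissolves, [Ag^+] = 3s and [AsO4^3-] = s.
So Ksp = (3s)^3 × s = 27s^4
Solving, s = (2.44 × 10^-22/27)^(1/4) = 1.734 × 10^-6 M
[AsO4^3-] = s = 1.73 x 10^-6 M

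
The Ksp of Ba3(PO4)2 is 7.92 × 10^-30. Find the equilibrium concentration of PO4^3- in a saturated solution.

[PO4^3-] = 1.19e-6 M

Ba3(PO4)2(s) <=> 3 Ba^2+ + 2 PO4^3-
Ksp = [Ba^2+]^3[PO4^3-]^2
With molar solubility s: [Ba^2+] = 3s, [PO4^3-] = 2s.
So Ksp = (3s)^3 × (2s)^2 = 108s^5
s^5 = 7.92 × 10^-30 / 108, so s = 5.930 × 10^-7 M
[PO4^3-] = 2s = 1.19 × 10^-6 M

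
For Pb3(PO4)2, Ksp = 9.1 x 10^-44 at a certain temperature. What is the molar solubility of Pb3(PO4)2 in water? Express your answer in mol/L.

9.7e-10 M

Pb3(PO4)2(s) <=> 3 Pb^2+ + 2 PO4^3-
Ksp = [Pb^2+]^3[PO4^3-]^2
For each mole of Pb3(PO4)2 that dissolves: [Pb^2+] = 3s, [PO4^3-] = 2s.
Substituting: Ksp = (3s)^3(2s)^2 = 108s^5
Solving, s = (9.1 x 10^-44/108)^(1/5) = 9.7 × 10^-10 M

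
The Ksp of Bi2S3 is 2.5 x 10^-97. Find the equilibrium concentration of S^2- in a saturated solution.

5.6 × 10^-20 M

Bi2S3(s) ⇌ 2 Bi^3+ + 3 S^2-
Ksp = [Bi^3+]^2[S^2-]^3
For each mole of Bi2S3 that dissolves: [Bi^3+] = 2s, [S^2-] = 3s.
Substituting: Ksp = (2s)^2(3s)^3 = 108s^5
s = (2.5 x 10^-97 / 108)^(1/5) = 1.87 × 10^-20 M
[S^2-] = 3s = 5.6 x 10^-20 M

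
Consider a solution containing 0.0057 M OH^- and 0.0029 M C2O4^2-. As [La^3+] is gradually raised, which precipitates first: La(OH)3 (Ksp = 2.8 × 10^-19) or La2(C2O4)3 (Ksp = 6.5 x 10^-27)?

Each salt begins to precipitate when Q = Ksp, i.e. when [La^3+] reaches its threshold.
For La(OH)3: 2.8 × 10^-19 = (0.0057)^3 × [La^3+]  ⇒  [La^3+] = 1.5 x 10^-12 M.
For La2(C2O4)3: 6.5 x 10^-27 = (0.0029)^3 × [La^3+]^2  ⇒  [La^3+] = 5.2 × 10^-10 M.
The salt with the lower threshold [La^3+] precipitates first: La(OH)3.

La(OH)3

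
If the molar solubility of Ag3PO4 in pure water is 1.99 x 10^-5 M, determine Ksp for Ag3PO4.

Ag3PO4(s) <=> 3 Ag^+ + PO4^3-
If s mol/L of Ag3PO4 dissolves, [Ag^+] = 3s and [PO4^3-] = s.
Ksp = [Ag^+]^3[PO4^3-]
So Ksp = (3s)^3 × s = 27s^4
With s = 1.99 × 10^-5: Ksp = 4.23 × 10^-18

Ksp ≈ 4.23 × 10^-18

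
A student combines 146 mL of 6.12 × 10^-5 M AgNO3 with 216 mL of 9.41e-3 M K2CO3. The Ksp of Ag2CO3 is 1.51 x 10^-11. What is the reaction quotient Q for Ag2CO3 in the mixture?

Total volume = 146 + 216 = 362 mL.
[Ag^+] = 6.12 × 10^-5 × (146/362) = 2.468 x 10^-5 M
[CO3^2-] = 9.41 × 10^-3 × (216/362) = 5.615 x 10^-3 M
Ag2CO3(s) <=> 2 Ag^+ + CO3^2-, so Q = [Ag^+]^2[CO3^2-]
Q = (2.468 x 10^-5)^2(5.615 × 10^-3) = 3.42 × 10^-12
Q < Ksp, so no precipitate of Ag2CO3 forms.

3.42e-12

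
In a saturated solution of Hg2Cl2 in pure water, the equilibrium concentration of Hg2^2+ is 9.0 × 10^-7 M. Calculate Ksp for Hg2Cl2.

Ksp ≈ 2.9 × 10^-18

Hg2Cl2(s) ⇌ Hg2^2+ + 2 Cl^-
Stoichiometry gives [Cl^-] = (2/1)[Hg2^2+] = 1.80 x 10^-6 M.
Ksp = [Hg2^2+][Cl^-]^2
Ksp = 9.0 × 10^-7 × (1.80 x 10^-6)^2 = 2.9 × 10^-18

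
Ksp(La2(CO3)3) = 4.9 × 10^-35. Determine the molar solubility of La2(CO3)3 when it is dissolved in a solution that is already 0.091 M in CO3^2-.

s ≈ 1.3 × 10^-16 M

La2(CO3)3(s) ⇌ 2 La^3+ + 3 CO3^2-
Ksp = [La^3+]^2[CO3^2-]^3
If s mol/L dissolves here, [La^3+] = 2s, [CO3^2-] = 0.091 + 3s ≈ 0.091 (common-ion effect: CO3^2- is already 0.091 M).
Ksp ≈ (2s)^2 × (0.091)^3
s = 1.3 × 10^-16 M
Check: 3s = 3.8 x 10^-16 ≪ 0.091, so the approximation is valid.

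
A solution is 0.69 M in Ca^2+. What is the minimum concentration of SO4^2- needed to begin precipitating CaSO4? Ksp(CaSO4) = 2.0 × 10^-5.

[SO4^2-] = 2.9e-5 M

CaSO4(s) ⇌ Ca^2+ + SO4^2-
Ksp = [Ca^2+][SO4^2-]
Precipitation begins when Q = Ksp. With [Ca^2+] = 0.69 M:
2.0 × 10^-5 = (0.69) × [SO4^2-]
[SO4^2-] = (2.0 × 10^-5 / 6.9 × 10^-1) = 2.9 x 10^-5 M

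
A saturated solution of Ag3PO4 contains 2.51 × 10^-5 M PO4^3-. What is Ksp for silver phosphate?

Ag3PO4(s) ⇌ 3 Ag^+(aq) + PO4^3-(aq)
Stoichiometry gives [Ag^+] = (3/1)[PO4^3-] = 7.530 × 10^-5 M.
Ksp = [Ag^+]^3[PO4^3-]
Ksp = (7.530 × 10^-5)^3 × 2.51 × 10^-5 = 1.07 × 10^-17

1.07e-17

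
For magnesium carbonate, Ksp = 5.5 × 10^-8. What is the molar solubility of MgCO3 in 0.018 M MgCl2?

MgCO3(s) ⇌ Mg^2+(aq) + CO3^2-(aq)
Ksp = [Mg^2+][CO3^2-]
Let s = moles of MgCO3 that dissolve per litre. [Mg^2+] = 0.018 + s ≈ 0.018, [CO3^2-] = s (since Mg^2+ from MgCl2 dominates).
Ksp ≈ 0.018 × s
s = 3.1 × 10^-6 M
Check: s = 3.1 × 10^-6 ≪ 0.018, so the approximation is valid.

s ≈ 3.1 × 10^-6 M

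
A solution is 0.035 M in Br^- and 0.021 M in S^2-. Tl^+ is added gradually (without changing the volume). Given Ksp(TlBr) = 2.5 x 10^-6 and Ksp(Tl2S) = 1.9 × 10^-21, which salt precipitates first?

Precipitation of each salt starts when its ion product equals its Ksp.
For TlBr: 2.5 x 10^-6 = 0.035 × [Tl^+]  ⇒  [Tl^+] = 7.1 x 10^-5 M.
For Tl2S: 1.9 × 10^-21 = 0.021 × [Tl^+]^2  ⇒  [Tl^+] = 3.0 x 10^-10 M.
The salt with the lower threshold [Tl^+] precipitates first: Tl2S.

Tl2S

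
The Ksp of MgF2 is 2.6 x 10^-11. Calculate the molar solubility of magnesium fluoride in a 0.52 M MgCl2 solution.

3.5 × 10^-6 M

MgF2(s) <=> Mg^2+ + 2 F^-
Ksp = [Mg^2+][F^-]^2
Let s = moles of MgF2 that dissolve per litre. [Mg^2+] = 0.52 + s ≈ 0.52, [F^-] = 2s (Ksp is small, so little additional dissolves).
Ksp ≈ 0.52 × (2s)^2
s = 3.5 x 10^-6 M
Check: s = 3.5 x 10^-6 ≪ 0.52, so the approximation is valid.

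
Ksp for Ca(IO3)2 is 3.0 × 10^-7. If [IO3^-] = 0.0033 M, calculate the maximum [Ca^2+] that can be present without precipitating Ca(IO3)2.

[Ca^2+] ≈ 2.8 x 10^-2 M

Ca(IO3)2(s) ⇌ Ca^2+(aq) + 2 IO3^-(aq)
Ksp = [Ca^2+][IO3^-]^2
Precipitation begins when Q = Ksp. With [IO3^-] = 0.0033 M:
3.0 × 10^-7 = (0.0033)^2 × [Ca^2+]
[Ca^2+] = (3.0 × 10^-7 / 1.09 × 10^-5) = 2.8 x 10^-2 M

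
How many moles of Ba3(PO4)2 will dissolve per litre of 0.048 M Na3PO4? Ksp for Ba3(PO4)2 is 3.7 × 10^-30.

s = 3.9e-10 M

Ba3(PO4)2(s) ⇌ 3 Ba^2+(aq) + 2 PO4^3-(aq)
Ksp = [Ba^2+]^3[PO4^3-]^2
Let s = moles of Ba3(PO4)2 that dissolve per litre. [Ba^2+] = 3s, [PO4^3-] = 0.048 + 2s ≈ 0.048 (common-ion effect: PO4^3- is already 0.048 M).
Ksp ≈ (3s)^3 × (0.048)^2
s = 3.9 x 10^-10 M
Check: 2s = 7.8 × 10^-10 ≪ 0.048, so the approximation is valid.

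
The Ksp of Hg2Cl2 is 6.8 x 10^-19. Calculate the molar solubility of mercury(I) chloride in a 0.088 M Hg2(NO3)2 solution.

Hg2Cl2(s) ⇌ Hg2^2+(aq) + 2 Cl^-(aq)
Ksp = [Hg2^2+][Cl^-]^2
Let s be the molar solubility in this solution. [Hg2^2+] = 0.088 + s ≈ 0.088, [Cl^-] = 2s (since Hg2^2+ from Hg2(NO3)2 dominates).
Ksp ≈ 0.088 × (2s)^2
s = 1.4 x 10^-9 M
Check: s = 1.4 × 10^-9 ≪ 0.088, so the approximation is valid.

1.4e-9 M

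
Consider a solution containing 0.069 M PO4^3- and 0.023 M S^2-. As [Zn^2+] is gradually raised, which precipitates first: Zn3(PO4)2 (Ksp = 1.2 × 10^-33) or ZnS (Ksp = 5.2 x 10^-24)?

ZnS

Each salt begins to precipitate when Q = Ksp, i.e. when [Zn^2+] reaches its threshold.
For Zn3(PO4)2: 1.2 × 10^-33 = (0.069)^2 × [Zn^2+]^3  ⇒  [Zn^2+] = 6.3 x 10^-11 M.
For ZnS: 5.2 x 10^-24 = 0.023 × [Zn^2+]  ⇒  [Zn^2+] = 2.3 × 10^-22 M.
The salt with the lower threshold [Zn^2+] precipitates first: ZnS.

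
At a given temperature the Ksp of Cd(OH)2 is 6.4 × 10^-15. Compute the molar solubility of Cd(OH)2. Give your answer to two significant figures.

1.2 × 10^-5 M

Cd(OH)2(s) ⇌ Cd^2+(aq) + 2 OH^-(aq)
Ksp = [Cd^2+][OH^-]^2
With molar solubility s: [Cd^2+] = s, [OH^-] = 2s.
So Ksp = s × (2s)^2 = 4s^3
Solving, s = (6.4 × 10^-15/4)^(1/3) = 1.2 × 10^-5 M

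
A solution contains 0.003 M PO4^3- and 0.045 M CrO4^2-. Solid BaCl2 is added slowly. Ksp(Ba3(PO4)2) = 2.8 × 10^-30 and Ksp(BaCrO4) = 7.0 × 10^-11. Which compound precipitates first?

BaCrO4

Precipitation of each salt starts when its ion product equals its Ksp.
For Ba3(PO4)2: 2.8 × 10^-30 = (0.003)^2 × [Ba^2+]^3  ⇒  [Ba^2+] = 6.8 × 10^-9 M.
For BaCrO4: 7.0 × 10^-11 = 0.045 × [Ba^2+]  ⇒  [Ba^2+] = 1.6 x 10^-9 M.
The salt with the lower threshold [Ba^2+] precipitates first: BaCrO4.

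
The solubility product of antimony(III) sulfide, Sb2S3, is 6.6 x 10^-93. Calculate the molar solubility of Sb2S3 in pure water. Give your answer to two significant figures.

1.4e-19 M

Sb2S3(s) ⇌ 2 Sb^3+ + 3 S^2-
Ksp = [Sb^3+]^2[S^2-]^3
If s mol/L of Sb2S3 dissolves, [Sb^3+] = 2s and [S^2-] = 3s.
Substituting: Ksp = (2s)^2(3s)^3 = 108s^5
s^5 = 6.6 x 10^-93 / 108, so s = 1.4 x 10^-19 M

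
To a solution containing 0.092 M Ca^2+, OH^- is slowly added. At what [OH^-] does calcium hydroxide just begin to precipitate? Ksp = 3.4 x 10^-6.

[OH^-] = 6.1e-3 M

Ca(OH)2(s) ⇌ Ca^2+(aq) + 2 OH^-(aq)
Ksp = [Ca^2+][OH^-]^2
Precipitation begins when Q = Ksp. With [Ca^2+] = 0.092 M:
3.4 x 10^-6 = (0.092) × [OH^-]^2
[OH^-] = (3.4 x 10^-6 / 9.2 × 10^-2)^(1/2) = 6.1 × 10^-3 M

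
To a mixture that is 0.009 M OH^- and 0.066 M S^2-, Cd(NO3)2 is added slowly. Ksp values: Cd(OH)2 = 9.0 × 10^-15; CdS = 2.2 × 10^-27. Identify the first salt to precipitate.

Precipitation of each salt starts when its ion product equals its Ksp.
For Cd(OH)2: 9.0 × 10^-15 = (0.009)^2 × [Cd^2+]  ⇒  [Cd^2+] = 1.1 x 10^-10 M.
For CdS: 2.2 × 10^-27 = 0.066 × [Cd^2+]  ⇒  [Cd^2+] = 3.3 × 10^-26 M.
The salt with the lower threshold [Cd^2+] precipitates first: CdS.

CdS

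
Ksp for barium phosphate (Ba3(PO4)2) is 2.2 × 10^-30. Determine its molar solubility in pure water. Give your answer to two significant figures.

s = 4.6e-7 M

Ba3(PO4)2(s) <=> 3 Ba^2+(aq) + 2 PO4^3-(aq)
Ksp = [Ba^2+]^3[PO4^3-]^2
For each mole of Ba3(PO4)2 that dissolves: [Ba^2+] = 3s, [PO4^3-] = 2s.
So Ksp = (3s)^3 × (2s)^2 = 108s^5
s = (2.2 × 10^-30 / 108)^(1/5) = 4.6 x 10^-7 M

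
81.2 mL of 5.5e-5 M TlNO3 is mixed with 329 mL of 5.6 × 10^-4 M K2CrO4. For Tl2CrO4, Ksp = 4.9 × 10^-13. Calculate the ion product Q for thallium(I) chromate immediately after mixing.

5.3 x 10^-14

Total volume = 81.2 + 329 = 410.2 mL.
[Tl^+] = 5.5 x 10^-5 × (81.2/410.2) = 1.09 × 10^-5 M
[CrO4^2-] = 5.6 × 10^-4 × (329/410.2) = 4.49 × 10^-4 M
Tl2CrO4(s) ⇌ 2 Tl^+(aq) + CrO4^2-(aq), so Q = [Tl^+]^2[CrO4^2-]
Q = (1.09 × 10^-5)^2(4.49 x 10^-4) = 5.3 x 10^-14
Q < Ksp, so no precipitate of Tl2CrO4 forms.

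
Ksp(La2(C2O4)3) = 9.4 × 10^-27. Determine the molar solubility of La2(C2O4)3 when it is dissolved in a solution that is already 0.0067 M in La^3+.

La2(C2O4)3(s) ⇌ 2 La^3+(aq) + 3 C2O4^2-(aq)
Ksp = [La^3+]^2[C2O4^2-]^3
Let s be the molar solubility in this solution. [La^3+] = 0.0067 + 2s ≈ 0.0067, [C2O4^2-] = 3s (since the La^3+ already present dominates).
Ksp ≈ (0.0067)^2 × (3s)^3
s = 2.0 × 10^-8 M
Check: 2s = 4.0 x 10^-8 ≪ 0.0067, so the approximation is valid.

s ≈ 2.0 x 10^-8 M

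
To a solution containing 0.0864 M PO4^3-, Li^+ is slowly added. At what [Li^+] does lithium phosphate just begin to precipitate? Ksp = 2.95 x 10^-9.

3.24e-3 M

Li3PO4(s) ⇌ 3 Li^+ + PO4^3-
Ksp = [Li^+]^3[PO4^3-]
Precipitation begins when Q = Ksp. With [PO4^3-] = 0.0864 M:
2.95 x 10^-9 = (0.0864) × [Li^+]^3
[Li^+] = (2.95 x 10^-9 / 8.64 x 10^-2)^(1/3) = 3.24 x 10^-3 M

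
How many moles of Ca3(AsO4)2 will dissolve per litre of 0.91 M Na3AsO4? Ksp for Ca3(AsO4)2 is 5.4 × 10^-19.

Ca3(AsO4)2(s) ⇌ 3 Ca^2+ + 2 AsO4^3-
Ksp = [Ca^2+]^3[AsO4^3-]^2
If s mol/L dissolves here, [Ca^2+] = 3s, [AsO4^3-] = 0.91 + 2s ≈ 0.91 (Ksp is small, so little additional dissolves).
Ksp ≈ (3s)^3 × (0.91)^2
s = 2.9 × 10^-7 M
Check: 2s = 5.8 x 10^-7 ≪ 0.91, so the approximation is valid.

s = 2.9 × 10^-7 M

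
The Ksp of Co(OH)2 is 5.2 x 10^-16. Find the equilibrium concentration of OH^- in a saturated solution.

[OH^-] = 1.0 x 10^-5 M

Co(OH)2(s) ⇌ Co^2+(aq) + 2 OH^-(aq)
Ksp = [Co^2+][OH^-]^2
With molar solubility s: [Co^2+] = s, [OH^-] = 2s.
Substituting: Ksp = s(2s)^2 = 4s^3
Solving, s = (5.2 x 10^-16/4)^(1/3) = 5.07 × 10^-6 M
[OH^-] = 2s = 1.0 x 10^-5 M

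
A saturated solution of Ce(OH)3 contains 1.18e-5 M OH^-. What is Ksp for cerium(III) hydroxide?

6.46 × 10^-21

Ce(OH)3(s) <=> Ce^3+(aq) + 3 OH^-(aq)
Stoichiometry gives [Ce^3+] = (1/3)[OH^-] = 3.933 x 10^-6 M.
Ksp = [Ce^3+][OH^-]^3
Ksp = 3.933 × 10^-6 × (1.18 × 10^-5)^3 = 6.46 × 10^-21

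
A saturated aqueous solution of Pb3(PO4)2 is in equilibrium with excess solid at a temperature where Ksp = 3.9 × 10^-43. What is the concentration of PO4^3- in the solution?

Pb3(PO4)2(s) ⇌ 3 Pb^2+ + 2 PO4^3-
Ksp = [Pb^2+]^3[PO4^3-]^2
If s mol/L of Pb3(PO4)2 dissolves, [Pb^2+] = 3s and [PO4^3-] = 2s.
Ksp = (3s)^3(2s)^2 = 108s^5
s^5 = 3.9 × 10^-43 / 108, so s = 1.29 × 10^-9 M
[PO4^3-] = 2s = 2.6 × 10^-9 M

[PO4^3-] ≈ 2.6 × 10^-9 M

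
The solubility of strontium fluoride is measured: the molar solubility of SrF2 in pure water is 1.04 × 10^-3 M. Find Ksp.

Ksp = 4.50e-9

SrF2(s) ⇌ Sr^2+(aq) + 2 F^-(aq)
For each mole of SrF2 that dissolves: [Sr^2+] = s, [F^-] = 2s.
Ksp = [Sr^2+][F^-]^2
Ksp = s(2s)^2 = 4s^3
With s = 1.04 × 10^-3: Ksp = 4.50 x 10^-9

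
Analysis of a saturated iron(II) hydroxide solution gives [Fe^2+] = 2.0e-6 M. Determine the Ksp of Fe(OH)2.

Fe(OH)2(s) ⇌ Fe^2+ + 2 OH^-
Stoichiometry gives [OH^-] = (2/1)[Fe^2+] = 4.00 × 10^-6 M.
Ksp = [Fe^2+][OH^-]^2
Ksp = 2.0 x 10^-6 × (4.00 × 10^-6)^2 = 3.2 × 10^-17

Ksp = 3.2 × 10^-17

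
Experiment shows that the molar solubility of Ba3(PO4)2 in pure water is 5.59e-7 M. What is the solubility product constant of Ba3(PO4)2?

Ksp = 5.89 × 10^-30

Ba3(PO4)2(s) <=> 3 Ba^2+ + 2 PO4^3-
If s mol/L of Ba3(PO4)2 dissolves, [Ba^2+] = 3s and [PO4^3-] = 2s.
Ksp = [Ba^2+]^3[PO4^3-]^2
Substituting: Ksp = (3s)^3(2s)^2 = 108s^5
With s = 5.59 × 10^-7: Ksp = 5.89 × 10^-30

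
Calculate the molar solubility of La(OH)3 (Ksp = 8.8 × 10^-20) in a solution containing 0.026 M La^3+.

5.0 × 10^-7 M

La(OH)3(s) <=> La^3+(aq) + 3 OH^-(aq)
Ksp = [La^3+][OH^-]^3
Let s = moles of La(OH)3 that dissolve per litre. [La^3+] = 0.026 + s ≈ 0.026, [OH^-] = 3s (common-ion effect: La^3+ is already 0.026 M).
Ksp ≈ 0.026 × (3s)^3
s = 5.0 × 10^-7 M
Check: s = 5.0 × 10^-7 ≪ 0.026, so the approximation is valid.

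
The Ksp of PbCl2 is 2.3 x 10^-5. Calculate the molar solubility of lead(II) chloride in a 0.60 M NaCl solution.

PbCl2(s) ⇌ Pb^2+(aq) + 2 Cl^-(aq)
Ksp = [Pb^2+][Cl^-]^2
If s mol/L dissolves here, [Pb^2+] = s, [Cl^-] = 0.60 + 2s ≈ 0.60 (Ksp is small, so little additional dissolves).
Ksp ≈ s × (0.60)^2
s = 6.4 x 10^-5 M
Check: 2s = 1.3 × 10^-4 ≪ 0.60, so the approximation is valid.

s ≈ 6.4 × 10^-5 M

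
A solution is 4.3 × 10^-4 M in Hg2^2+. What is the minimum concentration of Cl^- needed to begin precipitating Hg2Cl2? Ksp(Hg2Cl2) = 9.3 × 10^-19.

Hg2Cl2(s) <=> Hg2^2+(aq) + 2 Cl^-(aq)
Ksp = [Hg2^2+][Cl^-]^2
Precipitation begins when Q = Ksp. With [Hg2^2+] = 4.3 × 10^-4 M:
9.3 × 10^-19 = (4.3 × 10^-4) × [Cl^-]^2
[Cl^-] = (9.3 × 10^-19 / 4.3 × 10^-4)^(1/2) = 4.7 × 10^-8 M

[Cl^-] = 4.7 × 10^-8 M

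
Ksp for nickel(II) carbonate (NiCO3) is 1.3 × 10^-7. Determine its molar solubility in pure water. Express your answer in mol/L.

s ≈ 3.6 x 10^-4 M

NiCO3(s) ⇌ Ni^2+(aq) + CO3^2-(aq)
Ksp = [Ni^2+][CO3^2-]
For each mole of NiCO3 that dissolves: [Ni^2+] = s, [CO3^2-] = s.
Ksp = s × s = s^2
s = (1.3 × 10^-7)^(1/2) = 3.6 × 10^-4 M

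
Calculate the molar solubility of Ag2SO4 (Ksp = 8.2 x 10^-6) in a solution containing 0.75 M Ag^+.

s ≈ 1.5 × 10^-5 M

Ag2SO4(s) ⇌ 2 Ag^+ + SO4^2-
Ksp = [Ag^+]^2[SO4^2-]
Let s = moles of Ag2SO4 that dissolve per litre. [Ag^+] = 0.75 + 2s ≈ 0.75, [SO4^2-] = s (since the Ag^+ already present dominates).
Ksp ≈ (0.75)^2 × s
s = 1.5 × 10^-5 M
Check: 2s = 2.9 × 10^-5 ≪ 0.75, so the approximation is valid.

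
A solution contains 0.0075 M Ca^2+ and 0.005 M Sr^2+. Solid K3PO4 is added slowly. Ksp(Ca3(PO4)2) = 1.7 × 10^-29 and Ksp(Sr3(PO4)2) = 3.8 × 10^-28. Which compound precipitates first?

Precipitation of each salt starts when its ion product equals its Ksp.
For Ca3(PO4)2: 1.7 × 10^-29 = (0.0075)^3 × [PO4^3-]^2  ⇒  [PO4^3-] = 6.3 x 10^-12 M.
For Sr3(PO4)2: 3.8 × 10^-28 = (0.005)^3 × [PO4^3-]^2  ⇒  [PO4^3-] = 5.5 × 10^-11 M.
The salt with the lower threshold [PO4^3-] precipitates first: Ca3(PO4)2.

Ca3(PO4)2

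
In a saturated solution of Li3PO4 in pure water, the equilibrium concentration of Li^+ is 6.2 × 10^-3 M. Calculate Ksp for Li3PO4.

Li3PO4(s) <=> 3 Li^+ + PO4^3-
Stoichiometry gives [PO4^3-] = (1/3)[Li^+] = 2.07 x 10^-3 M.
Ksp = [Li^+]^3[PO4^3-]
Ksp = (6.2 x 10^-3)^3 × 2.07 x 10^-3 = 4.9 × 10^-10

4.9 x 10^-10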